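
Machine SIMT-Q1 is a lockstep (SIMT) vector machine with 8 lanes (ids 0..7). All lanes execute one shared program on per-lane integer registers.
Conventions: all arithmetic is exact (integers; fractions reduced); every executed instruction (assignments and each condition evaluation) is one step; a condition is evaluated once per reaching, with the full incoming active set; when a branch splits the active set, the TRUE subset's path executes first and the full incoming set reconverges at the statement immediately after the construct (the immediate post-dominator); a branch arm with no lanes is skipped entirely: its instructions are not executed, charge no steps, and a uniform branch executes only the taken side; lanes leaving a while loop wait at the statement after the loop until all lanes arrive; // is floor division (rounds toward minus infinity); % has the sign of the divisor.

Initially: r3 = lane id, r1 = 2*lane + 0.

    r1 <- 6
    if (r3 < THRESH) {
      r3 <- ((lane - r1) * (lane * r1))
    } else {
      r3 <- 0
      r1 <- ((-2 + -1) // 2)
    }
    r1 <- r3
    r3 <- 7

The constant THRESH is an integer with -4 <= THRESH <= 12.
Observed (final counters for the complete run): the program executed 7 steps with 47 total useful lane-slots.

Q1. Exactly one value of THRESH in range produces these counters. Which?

Answer: THRESH = 1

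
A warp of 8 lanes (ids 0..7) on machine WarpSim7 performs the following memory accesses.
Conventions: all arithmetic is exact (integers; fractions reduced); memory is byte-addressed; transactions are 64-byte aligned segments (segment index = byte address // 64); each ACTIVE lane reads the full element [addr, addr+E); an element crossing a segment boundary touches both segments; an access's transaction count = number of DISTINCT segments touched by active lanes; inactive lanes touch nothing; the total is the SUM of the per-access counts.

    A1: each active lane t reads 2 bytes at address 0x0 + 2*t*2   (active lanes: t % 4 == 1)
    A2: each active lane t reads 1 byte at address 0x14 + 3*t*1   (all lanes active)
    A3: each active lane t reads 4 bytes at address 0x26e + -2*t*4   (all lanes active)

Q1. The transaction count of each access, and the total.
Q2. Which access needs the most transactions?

A1: 1 transaction
A2: 1 transaction
A3: 2 transactions

Answer: 1,1,2; total 4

Answer: A3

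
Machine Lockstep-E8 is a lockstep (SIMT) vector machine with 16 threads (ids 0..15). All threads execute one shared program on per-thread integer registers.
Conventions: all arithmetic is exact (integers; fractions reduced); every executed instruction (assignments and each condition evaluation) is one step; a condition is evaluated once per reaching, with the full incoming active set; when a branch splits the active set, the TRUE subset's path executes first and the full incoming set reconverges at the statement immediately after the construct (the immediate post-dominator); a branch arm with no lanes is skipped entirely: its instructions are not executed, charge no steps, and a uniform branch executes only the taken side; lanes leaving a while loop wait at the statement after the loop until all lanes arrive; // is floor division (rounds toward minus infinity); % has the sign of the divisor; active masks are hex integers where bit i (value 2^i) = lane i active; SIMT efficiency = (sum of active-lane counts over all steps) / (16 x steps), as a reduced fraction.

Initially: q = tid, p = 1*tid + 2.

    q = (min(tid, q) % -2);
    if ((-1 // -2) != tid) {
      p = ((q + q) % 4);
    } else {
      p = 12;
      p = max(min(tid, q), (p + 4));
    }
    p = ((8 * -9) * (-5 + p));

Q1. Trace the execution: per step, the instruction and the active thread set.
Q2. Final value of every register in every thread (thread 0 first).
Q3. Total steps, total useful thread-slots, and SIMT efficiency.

step 0: q <- (min(tid, q) % -2)      0xffff
step 1: eval ((-1 // -2) != tid)     0xffff
step 2: p <- ((q + q) % 4)           0xfffe
step 3: p <- 12                      0x0001
step 4: p <- max(min(tid, q), (p + 4)) 0x0001
step 5: p <- ((8 * -9) * (-5 + p))   0xffff

Answer: 6 steps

q: 0,-1,0,-1,0,-1,0,-1,0,-1,0,-1,0,-1,0,-1
p: -792,216,360,216,360,216,360,216,360,216,360,216,360,216,360,216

steps = 6; useful = 65; efficiency = 65/96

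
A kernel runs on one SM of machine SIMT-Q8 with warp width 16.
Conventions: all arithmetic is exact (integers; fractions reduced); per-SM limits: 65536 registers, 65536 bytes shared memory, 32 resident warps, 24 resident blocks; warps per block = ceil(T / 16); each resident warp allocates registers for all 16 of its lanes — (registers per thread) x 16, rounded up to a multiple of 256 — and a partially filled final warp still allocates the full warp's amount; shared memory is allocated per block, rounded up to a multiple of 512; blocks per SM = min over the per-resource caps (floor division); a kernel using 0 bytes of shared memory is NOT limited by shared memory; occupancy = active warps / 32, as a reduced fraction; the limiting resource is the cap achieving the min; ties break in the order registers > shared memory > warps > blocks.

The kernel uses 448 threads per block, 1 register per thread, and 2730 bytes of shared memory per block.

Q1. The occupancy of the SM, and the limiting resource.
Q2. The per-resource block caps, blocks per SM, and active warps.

Answer: occupancy 7/8, limited by warps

registers: 9 blocks
shared memory: 21 blocks
warps: 1 block
blocks: 24 blocks

Answer: 1 block, 28 active warps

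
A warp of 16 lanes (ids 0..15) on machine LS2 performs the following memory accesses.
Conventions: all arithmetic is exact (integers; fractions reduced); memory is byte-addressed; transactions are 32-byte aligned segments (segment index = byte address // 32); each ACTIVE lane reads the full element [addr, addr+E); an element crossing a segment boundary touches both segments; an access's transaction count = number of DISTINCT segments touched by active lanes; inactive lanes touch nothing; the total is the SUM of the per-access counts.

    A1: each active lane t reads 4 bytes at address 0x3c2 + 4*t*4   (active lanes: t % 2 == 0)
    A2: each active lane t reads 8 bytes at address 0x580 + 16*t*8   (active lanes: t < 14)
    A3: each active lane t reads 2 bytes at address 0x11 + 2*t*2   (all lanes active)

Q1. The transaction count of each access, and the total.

A1: 8 transactions
A2: 14 transactions
A3: 3 transactions

Answer: 8,14,3; total 25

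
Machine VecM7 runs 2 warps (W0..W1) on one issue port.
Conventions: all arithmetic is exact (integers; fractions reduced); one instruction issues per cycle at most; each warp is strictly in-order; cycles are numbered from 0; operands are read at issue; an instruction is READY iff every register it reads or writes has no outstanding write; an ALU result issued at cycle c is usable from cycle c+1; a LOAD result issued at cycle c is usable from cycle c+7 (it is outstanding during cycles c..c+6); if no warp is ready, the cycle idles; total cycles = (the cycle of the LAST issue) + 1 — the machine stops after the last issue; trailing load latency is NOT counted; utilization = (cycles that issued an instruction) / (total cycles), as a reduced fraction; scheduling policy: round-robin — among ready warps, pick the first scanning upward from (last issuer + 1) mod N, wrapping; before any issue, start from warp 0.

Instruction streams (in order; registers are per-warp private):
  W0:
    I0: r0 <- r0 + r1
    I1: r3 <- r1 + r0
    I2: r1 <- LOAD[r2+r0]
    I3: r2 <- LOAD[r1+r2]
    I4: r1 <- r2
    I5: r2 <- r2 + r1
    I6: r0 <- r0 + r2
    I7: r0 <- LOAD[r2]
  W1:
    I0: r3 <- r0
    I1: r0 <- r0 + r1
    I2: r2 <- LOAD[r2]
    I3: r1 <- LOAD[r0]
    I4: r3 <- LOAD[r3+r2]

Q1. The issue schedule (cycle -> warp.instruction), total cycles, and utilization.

cycle 0: W0.I0
cycle 1: W1.I0
cycle 2: W0.I1
cycle 3: W1.I1
cycle 4: W0.I2
cycle 5: W1.I2
cycle 6: W1.I3
cycle 7: idle
cycle 8: idle
cycle 9: idle
cycle 10: idle
cycle 11: W0.I3
cycle 12: W1.I4
cycle 13: idle
cycle 14: idle
cycle 15: idle
cycle 16: idle
cycle 17: idle
cycle 18: W0.I4
cycle 19: W0.I5
cycle 20: W0.I6
cycle 21: W0.I7

Answer: 22 cycles, utilization 13/22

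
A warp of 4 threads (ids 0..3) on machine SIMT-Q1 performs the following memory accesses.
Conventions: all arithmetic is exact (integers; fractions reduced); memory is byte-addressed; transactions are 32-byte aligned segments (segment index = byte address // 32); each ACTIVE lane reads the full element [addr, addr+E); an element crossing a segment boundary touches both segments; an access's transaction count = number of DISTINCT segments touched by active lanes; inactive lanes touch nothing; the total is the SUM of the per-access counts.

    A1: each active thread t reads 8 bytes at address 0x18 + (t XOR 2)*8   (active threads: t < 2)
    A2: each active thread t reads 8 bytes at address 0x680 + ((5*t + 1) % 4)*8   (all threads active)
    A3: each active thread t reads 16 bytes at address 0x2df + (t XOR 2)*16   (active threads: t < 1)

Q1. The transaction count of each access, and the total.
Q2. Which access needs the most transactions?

A1: 1 transaction
A2: 1 transaction
A3: 2 transactions

Answer: 1,1,2; total 4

Answer: A3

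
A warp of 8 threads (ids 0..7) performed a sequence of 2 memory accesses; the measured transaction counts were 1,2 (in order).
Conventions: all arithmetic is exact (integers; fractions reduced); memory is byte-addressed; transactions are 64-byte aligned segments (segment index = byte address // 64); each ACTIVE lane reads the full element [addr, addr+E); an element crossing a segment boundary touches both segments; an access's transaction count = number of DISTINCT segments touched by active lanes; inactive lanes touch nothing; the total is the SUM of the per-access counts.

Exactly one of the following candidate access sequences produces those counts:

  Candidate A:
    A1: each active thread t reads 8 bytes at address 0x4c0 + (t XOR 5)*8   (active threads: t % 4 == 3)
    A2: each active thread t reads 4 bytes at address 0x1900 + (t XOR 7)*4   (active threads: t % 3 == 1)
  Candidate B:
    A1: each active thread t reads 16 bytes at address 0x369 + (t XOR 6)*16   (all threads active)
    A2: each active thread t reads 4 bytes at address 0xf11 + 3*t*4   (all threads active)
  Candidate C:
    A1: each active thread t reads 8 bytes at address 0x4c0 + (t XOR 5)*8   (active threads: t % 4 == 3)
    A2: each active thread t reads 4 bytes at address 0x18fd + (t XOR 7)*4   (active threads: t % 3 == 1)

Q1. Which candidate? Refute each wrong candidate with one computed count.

A: A2 gives 1 transaction, not 2
B: A1 gives 3 transactions, not 1
C: all counts match (1,2)

Answer: C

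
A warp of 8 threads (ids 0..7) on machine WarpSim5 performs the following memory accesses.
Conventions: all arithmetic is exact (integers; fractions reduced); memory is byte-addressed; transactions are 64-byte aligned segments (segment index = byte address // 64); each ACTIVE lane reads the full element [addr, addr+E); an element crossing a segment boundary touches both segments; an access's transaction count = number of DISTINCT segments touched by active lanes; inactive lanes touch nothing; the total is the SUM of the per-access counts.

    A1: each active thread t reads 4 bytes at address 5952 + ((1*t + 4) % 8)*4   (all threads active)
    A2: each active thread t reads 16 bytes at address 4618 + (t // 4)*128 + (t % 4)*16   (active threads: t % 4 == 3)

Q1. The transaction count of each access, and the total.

A1: 1 transaction
A2: 4 transactions

Answer: 1,4; total 5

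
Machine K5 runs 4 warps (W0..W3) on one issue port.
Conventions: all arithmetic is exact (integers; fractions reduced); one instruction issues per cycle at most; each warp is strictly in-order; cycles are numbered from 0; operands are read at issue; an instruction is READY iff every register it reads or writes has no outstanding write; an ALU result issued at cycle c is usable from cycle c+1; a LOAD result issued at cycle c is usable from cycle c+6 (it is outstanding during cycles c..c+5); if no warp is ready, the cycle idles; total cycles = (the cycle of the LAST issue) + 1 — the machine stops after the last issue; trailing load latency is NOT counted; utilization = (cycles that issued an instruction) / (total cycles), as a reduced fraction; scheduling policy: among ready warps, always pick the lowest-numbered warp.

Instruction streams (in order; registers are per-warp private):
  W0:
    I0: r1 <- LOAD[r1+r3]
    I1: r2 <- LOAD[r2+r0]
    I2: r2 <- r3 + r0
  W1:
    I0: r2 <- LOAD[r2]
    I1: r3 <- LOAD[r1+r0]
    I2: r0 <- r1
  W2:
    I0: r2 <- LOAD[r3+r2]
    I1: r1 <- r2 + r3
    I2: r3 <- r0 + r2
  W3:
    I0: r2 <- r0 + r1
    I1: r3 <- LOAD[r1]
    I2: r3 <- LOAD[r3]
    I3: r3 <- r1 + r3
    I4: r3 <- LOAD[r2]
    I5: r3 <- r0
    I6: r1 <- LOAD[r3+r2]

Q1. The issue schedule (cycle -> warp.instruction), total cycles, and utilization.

cycle 0: W0.I0
cycle 1: W0.I1
cycle 2: W1.I0
cycle 3: W1.I1
cycle 4: W1.I2
cycle 5: W2.I0
cycle 6: W3.I0
cycle 7: W0.I2
cycle 8: W3.I1
cycle 9: idle
cycle 10: idle
cycle 11: W2.I1
cycle 12: W2.I2
cycle 13: idle
cycle 14: W3.I2
cycle 15: idle
cycle 16: idle
cycle 17: idle
cycle 18: idle
cycle 19: idle
cycle 20: W3.I3
cycle 21: W3.I4
cycle 22: idle
cycle 23: idle
cycle 24: idle
cycle 25: idle
cycle 26: idle
cycle 27: W3.I5
cycle 28: W3.I6

Answer: 29 cycles, utilization 16/29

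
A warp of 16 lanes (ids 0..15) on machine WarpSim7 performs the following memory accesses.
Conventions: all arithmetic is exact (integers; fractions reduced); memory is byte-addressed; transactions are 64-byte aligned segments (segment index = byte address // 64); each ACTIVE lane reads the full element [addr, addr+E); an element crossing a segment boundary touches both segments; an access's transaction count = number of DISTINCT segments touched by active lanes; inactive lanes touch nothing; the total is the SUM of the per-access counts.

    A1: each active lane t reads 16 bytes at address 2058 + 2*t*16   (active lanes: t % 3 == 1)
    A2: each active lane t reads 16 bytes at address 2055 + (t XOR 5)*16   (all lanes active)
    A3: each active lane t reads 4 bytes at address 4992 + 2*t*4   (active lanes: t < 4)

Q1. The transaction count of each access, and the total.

A1: 5 transactions
A2: 5 transactions
A3: 1 transaction

Answer: 5,5,1; total 11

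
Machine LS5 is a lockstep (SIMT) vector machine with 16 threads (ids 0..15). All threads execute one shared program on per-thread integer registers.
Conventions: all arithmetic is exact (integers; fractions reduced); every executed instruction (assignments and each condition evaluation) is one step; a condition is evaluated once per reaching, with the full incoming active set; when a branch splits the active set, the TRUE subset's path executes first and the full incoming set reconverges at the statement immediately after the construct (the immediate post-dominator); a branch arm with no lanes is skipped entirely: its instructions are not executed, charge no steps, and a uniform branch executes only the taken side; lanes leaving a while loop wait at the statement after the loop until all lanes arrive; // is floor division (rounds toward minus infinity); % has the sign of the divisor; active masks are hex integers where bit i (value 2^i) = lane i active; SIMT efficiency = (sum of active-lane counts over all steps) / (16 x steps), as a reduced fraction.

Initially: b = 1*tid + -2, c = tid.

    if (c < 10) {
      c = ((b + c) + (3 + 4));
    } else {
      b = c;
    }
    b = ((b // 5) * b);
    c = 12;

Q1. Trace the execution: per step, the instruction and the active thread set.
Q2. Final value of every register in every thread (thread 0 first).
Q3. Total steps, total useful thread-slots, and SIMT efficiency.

step 0: eval (c < 10)                0xffff
step 1: c <- ((b + c) + (3 + 4))     0x03ff
step 2: b <- c                       0xfc00
step 3: b <- ((b // 5) * b)          0xffff
step 4: c <- 12                      0xffff

Answer: 5 steps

b: 2,1,0,0,0,0,0,5,6,7,20,22,24,26,28,45
c: 12,12,12,12,12,12,12,12,12,12,12,12,12,12,12,12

steps = 5; useful = 64; efficiency = 64/80 = 4/5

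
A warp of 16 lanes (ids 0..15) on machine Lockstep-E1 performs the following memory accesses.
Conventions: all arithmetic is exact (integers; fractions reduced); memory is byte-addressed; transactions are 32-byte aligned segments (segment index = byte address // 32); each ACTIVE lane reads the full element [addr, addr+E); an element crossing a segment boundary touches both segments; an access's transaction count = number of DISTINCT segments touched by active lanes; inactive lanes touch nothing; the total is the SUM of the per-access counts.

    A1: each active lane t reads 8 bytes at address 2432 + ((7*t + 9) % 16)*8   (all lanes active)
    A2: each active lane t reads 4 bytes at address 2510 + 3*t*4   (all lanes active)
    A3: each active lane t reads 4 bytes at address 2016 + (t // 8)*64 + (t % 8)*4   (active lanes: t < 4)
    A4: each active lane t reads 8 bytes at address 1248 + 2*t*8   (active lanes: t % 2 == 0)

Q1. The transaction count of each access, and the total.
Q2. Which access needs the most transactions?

A1: 4 transactions
A2: 7 transactions
A3: 1 transaction
A4: 8 transactions

Answer: 4,7,1,8; total 20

Answer: A4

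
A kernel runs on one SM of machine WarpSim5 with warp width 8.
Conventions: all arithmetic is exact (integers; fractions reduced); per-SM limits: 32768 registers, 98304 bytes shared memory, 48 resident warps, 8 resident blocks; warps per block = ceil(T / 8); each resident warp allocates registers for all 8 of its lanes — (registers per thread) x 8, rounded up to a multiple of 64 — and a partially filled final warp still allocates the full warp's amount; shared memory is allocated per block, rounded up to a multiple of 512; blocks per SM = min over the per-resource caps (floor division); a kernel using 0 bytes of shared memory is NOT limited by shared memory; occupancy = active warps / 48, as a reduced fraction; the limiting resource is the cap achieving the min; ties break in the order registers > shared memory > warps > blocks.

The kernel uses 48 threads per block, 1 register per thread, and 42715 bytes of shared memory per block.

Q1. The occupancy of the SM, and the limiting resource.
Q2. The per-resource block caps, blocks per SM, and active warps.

Answer: occupancy 1/4, limited by shared memory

registers: 85 blocks
shared memory: 2 blocks
warps: 8 blocks
blocks: 8 blocks

Answer: 2 blocks, 12 active warps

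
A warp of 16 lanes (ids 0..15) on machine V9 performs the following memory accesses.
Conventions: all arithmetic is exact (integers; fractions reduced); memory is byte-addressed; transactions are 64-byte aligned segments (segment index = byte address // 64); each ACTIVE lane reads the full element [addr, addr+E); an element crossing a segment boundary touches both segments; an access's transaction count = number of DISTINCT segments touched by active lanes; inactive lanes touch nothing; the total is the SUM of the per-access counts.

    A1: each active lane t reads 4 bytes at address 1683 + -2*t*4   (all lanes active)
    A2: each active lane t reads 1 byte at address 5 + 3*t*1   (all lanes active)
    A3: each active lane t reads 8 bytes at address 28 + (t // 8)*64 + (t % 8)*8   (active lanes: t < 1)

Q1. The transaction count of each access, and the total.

A1: 3 transactions
A2: 1 transaction
A3: 1 transaction

Answer: 3,1,1; total 5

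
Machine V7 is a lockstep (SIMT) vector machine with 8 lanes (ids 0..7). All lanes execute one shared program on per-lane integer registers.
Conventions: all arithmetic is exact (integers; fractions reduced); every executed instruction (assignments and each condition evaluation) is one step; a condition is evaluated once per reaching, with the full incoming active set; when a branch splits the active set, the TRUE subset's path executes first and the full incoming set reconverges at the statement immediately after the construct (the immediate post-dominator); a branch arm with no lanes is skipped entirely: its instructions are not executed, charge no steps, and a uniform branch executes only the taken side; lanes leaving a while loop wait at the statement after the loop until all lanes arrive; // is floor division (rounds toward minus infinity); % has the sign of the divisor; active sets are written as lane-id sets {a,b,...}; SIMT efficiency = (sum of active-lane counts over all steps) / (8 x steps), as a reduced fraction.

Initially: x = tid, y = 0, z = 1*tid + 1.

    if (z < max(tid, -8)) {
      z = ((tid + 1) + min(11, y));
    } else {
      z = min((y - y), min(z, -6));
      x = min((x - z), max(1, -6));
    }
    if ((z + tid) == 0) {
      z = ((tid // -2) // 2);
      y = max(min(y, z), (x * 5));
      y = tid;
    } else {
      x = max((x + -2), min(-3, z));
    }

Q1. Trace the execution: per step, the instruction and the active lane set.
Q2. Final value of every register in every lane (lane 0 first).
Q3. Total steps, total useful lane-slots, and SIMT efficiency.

step 0: eval (z < max(tid, -8))      {0,1,2,3,4,5,6,7}
step 1: z <- min((y - y), min(z, -6)) {0,1,2,3,4,5,6,7}
step 2: x <- min((x - z), max(1, -6)) {0,1,2,3,4,5,6,7}
step 3: eval ((z + tid) == 0)        {0,1,2,3,4,5,6,7}
step 4: z <- ((tid // -2) // 2)      {6}
step 5: y <- max(min(y, z), (x * 5)) {6}
step 6: y <- tid                     {6}
step 7: x <- max((x + -2), min(-3, z)) {0,1,2,3,4,5,7}

Answer: 8 steps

x: -1,-1,-1,-1,-1,-1,1,-1
y: 0,0,0,0,0,0,6,0
z: -6,-6,-6,-6,-6,-6,-2,-6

steps = 8; useful = 42; efficiency = 42/64 = 21/32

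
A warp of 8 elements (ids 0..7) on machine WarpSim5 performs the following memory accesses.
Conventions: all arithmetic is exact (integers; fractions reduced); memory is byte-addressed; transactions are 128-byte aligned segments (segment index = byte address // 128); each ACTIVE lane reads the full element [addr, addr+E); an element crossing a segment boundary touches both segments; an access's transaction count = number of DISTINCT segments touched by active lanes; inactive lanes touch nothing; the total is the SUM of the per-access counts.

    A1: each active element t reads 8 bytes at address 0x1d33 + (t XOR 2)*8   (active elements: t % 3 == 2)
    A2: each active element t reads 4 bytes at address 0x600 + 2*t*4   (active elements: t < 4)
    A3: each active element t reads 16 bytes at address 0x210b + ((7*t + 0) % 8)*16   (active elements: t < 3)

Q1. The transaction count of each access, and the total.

A1: 1 transaction
A2: 1 transaction
A3: 2 transactions

Answer: 1,1,2; total 4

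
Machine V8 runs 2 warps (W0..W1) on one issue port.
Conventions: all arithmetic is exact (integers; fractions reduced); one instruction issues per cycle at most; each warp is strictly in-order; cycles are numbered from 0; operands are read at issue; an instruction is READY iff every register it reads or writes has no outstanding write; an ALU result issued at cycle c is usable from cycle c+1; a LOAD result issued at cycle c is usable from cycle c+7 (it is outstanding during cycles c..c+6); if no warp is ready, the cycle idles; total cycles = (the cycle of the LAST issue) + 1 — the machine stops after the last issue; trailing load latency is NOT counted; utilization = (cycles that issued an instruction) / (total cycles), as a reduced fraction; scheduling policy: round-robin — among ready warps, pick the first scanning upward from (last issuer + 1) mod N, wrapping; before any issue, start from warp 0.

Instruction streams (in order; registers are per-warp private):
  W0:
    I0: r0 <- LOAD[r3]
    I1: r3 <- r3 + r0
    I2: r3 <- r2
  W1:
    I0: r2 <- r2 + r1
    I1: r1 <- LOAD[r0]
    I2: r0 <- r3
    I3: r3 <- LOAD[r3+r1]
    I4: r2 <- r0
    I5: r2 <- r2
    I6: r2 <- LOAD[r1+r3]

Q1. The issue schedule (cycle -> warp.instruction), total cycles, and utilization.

cycle 0: W0.I0
cycle 1: W1.I0
cycle 2: W1.I1
cycle 3: W1.I2
cycle 4: idle
cycle 5: idle
cycle 6: idle
cycle 7: W0.I1
cycle 8: W0.I2
cycle 9: W1.I3
cycle 10: W1.I4
cycle 11: W1.I5
cycle 12: idle
cycle 13: idle
cycle 14: idle
cycle 15: idle
cycle 16: W1.I6

Answer: 17 cycles, utilization 10/17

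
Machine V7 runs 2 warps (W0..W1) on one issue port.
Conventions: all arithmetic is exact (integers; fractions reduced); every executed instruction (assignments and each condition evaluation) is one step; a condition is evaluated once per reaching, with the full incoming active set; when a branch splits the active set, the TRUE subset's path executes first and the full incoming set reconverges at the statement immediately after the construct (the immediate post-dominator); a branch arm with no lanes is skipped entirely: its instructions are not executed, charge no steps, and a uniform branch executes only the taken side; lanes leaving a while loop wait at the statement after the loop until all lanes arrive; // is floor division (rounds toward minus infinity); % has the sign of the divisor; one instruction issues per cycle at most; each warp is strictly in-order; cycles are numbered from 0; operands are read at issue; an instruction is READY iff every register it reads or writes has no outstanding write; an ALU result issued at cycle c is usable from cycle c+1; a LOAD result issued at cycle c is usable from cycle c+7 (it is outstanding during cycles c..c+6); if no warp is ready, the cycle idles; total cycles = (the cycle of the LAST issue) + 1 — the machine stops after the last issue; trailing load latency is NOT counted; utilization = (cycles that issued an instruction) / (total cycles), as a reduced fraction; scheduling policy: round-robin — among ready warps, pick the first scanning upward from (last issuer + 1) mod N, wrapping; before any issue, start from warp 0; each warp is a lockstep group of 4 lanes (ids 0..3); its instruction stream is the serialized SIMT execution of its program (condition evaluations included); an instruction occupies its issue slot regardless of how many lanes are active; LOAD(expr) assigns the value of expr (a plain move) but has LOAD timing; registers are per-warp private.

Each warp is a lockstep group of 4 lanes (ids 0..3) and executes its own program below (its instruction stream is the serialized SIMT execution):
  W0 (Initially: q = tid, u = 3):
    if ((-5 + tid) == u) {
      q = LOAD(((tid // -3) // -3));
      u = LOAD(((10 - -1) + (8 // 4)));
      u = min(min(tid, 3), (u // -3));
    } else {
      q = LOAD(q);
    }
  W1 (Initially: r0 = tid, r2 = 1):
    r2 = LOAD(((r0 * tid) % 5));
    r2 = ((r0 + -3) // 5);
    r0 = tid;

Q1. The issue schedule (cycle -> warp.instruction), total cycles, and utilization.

cycle 0: W0.I0
cycle 1: W1.I0
cycle 2: W0.I1
cycle 3: idle
cycle 4: idle
cycle 5: idle
cycle 6: idle
cycle 7: idle
cycle 8: W1.I1
cycle 9: W1.I2

Answer: 10 cycles, utilization 1/2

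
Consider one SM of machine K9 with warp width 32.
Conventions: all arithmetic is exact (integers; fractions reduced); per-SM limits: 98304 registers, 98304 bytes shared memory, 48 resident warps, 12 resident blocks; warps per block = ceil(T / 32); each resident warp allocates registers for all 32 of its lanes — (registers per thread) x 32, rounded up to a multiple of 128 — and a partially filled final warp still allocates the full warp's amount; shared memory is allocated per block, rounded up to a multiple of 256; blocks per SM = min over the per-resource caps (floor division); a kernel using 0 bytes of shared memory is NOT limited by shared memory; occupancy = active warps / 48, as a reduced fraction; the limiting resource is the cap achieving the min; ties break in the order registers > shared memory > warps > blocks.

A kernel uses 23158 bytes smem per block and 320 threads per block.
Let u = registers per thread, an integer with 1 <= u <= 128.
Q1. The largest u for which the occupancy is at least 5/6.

Answer: u = 76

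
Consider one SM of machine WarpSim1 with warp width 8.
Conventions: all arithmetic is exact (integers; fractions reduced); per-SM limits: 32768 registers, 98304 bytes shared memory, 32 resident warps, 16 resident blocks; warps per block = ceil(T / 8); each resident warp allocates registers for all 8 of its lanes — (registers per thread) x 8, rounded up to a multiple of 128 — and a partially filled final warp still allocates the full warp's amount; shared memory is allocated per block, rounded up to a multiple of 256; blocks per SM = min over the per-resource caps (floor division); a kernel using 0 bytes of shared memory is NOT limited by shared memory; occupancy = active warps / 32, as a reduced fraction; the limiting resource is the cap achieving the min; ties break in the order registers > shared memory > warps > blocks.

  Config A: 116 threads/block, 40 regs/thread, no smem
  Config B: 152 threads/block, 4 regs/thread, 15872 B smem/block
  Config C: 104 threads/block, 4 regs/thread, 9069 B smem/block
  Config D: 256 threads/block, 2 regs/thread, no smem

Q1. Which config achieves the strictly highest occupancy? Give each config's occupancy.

occupancies: A 15/16, B 19/32, C 13/16, D 1

Answer: D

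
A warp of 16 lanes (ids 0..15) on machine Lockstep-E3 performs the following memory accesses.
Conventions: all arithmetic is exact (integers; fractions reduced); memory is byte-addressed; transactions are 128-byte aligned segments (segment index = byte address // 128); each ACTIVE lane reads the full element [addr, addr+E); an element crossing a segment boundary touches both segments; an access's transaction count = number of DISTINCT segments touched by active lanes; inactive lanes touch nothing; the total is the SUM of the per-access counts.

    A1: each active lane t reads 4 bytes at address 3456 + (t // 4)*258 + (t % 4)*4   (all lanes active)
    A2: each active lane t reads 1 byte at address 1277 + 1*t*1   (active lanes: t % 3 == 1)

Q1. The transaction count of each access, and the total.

A1: 4 transactions
A2: 2 transactions

Answer: 4,2; total 6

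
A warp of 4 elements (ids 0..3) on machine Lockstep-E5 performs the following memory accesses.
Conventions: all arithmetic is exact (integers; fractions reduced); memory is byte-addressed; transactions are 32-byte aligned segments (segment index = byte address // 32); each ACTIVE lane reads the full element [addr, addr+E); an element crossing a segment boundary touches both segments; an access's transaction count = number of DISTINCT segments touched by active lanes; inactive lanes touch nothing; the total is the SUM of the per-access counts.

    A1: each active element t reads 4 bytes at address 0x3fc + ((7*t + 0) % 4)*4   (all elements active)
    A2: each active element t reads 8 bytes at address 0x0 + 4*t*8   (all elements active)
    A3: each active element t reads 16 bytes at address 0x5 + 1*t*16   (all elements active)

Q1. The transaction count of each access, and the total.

A1: 2 transactions
A2: 4 transactions
A3: 3 transactions

Answer: 2,4,3; total 9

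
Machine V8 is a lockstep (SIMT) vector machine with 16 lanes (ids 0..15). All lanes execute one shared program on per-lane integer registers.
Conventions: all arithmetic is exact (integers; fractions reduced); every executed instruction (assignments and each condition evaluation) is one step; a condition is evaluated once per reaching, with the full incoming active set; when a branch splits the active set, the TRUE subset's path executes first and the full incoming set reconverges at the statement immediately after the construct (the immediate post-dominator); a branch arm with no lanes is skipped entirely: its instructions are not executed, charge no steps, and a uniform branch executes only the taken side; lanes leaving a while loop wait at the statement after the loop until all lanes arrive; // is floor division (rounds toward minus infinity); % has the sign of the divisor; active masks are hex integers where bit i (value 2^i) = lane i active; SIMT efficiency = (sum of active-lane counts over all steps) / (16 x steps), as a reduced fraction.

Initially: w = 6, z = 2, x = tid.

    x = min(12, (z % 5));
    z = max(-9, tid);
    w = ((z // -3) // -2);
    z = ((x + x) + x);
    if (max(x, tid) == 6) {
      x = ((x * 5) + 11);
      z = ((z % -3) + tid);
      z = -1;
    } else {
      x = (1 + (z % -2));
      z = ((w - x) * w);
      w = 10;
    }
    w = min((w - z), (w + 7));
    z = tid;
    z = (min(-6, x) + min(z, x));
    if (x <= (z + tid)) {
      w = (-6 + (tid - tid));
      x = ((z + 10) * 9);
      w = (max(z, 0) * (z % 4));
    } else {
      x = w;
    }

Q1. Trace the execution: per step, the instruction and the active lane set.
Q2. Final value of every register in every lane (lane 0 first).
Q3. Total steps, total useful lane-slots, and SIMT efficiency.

step 0: x <- min(12, (z % 5))        0xffff
step 1: z <- max(-9, tid)            0xffff
step 2: w <- ((z // -3) // -2)       0xffff
step 3: z <- ((x + x) + x)           0xffff
step 4: eval (max(x, tid) == 6)      0xffff
step 5: x <- ((x * 5) + 11)          0x0040
step 6: z <- ((z % -3) + tid)        0x0040
step 7: z <- -1                      0x0040
step 8: x <- (1 + (z % -2))          0xffbf
step 9: z <- ((w - x) * w)           0xffbf
step 10: w <- 10                      0xffbf
step 11: w <- min((w - z), (w + 7))   0xffff
step 12: z <- tid                     0xffff
step 13: z <- (min(-6, x) + min(z, x)) 0xffff
step 14: eval (x <= (z + tid))        0xffff
step 15: w <- (-6 + (tid - tid))      0xff80
step 16: x <- ((z + 10) * 9)          0xff80
step 17: w <- (max(z, 0) * (z % 4))   0xff80
step 18: x <- w                       0x007f

Answer: 19 steps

w: 10,10,10,10,10,10,2,0,0,0,0,0,0,0,0,0
z: -6,-5,-5,-5,-5,-5,0,-5,-5,-5,-5,-5,-5,-5,-5,-5
x: 10,10,10,10,10,10,2,45,45,45,45,45,45,45,45,45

steps = 19; useful = 226; efficiency = 226/304 = 113/152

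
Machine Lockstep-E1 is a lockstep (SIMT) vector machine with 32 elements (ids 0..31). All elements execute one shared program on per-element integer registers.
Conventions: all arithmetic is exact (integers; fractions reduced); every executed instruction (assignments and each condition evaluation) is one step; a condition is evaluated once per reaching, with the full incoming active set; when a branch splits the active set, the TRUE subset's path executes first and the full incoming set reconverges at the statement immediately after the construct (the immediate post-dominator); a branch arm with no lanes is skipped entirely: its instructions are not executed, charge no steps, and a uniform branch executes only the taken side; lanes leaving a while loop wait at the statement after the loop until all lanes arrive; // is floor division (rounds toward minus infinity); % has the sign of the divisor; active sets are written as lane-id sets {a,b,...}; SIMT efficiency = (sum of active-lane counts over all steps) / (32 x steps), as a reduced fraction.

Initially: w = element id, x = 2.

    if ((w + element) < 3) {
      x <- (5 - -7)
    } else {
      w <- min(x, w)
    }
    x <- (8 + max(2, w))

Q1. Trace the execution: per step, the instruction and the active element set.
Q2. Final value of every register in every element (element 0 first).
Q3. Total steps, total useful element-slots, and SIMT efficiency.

step 0: eval ((w + element) < 3)     {0,1,2,3,4,5,6,7,8,9,10,11,12,13,14,15,16,17,18,19,20,21,22,23,24,25,26,27,28,29,30,31}
step 1: x <- (5 - -7)                {0,1}
step 2: w <- min(x, w)               {2,3,4,5,6,7,8,9,10,11,12,13,14,15,16,17,18,19,20,21,22,23,24,25,26,27,28,29,30,31}
step 3: x <- (8 + max(2, w))         {0,1,2,3,4,5,6,7,8,9,10,11,12,13,14,15,16,17,18,19,20,21,22,23,24,25,26,27,28,29,30,31}

Answer: 4 steps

w: 0,1,2,2,2,2,2,2,2,2,2,2,2,2,2,2,2,2,2,2,2,2,2,2,2,2,2,2,2,2,2,2
x: 10,10,10,10,10,10,10,10,10,10,10,10,10,10,10,10,10,10,10,10,10,10,10,10,10,10,10,10,10,10,10,10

steps = 4; useful = 96; efficiency = 96/128 = 3/4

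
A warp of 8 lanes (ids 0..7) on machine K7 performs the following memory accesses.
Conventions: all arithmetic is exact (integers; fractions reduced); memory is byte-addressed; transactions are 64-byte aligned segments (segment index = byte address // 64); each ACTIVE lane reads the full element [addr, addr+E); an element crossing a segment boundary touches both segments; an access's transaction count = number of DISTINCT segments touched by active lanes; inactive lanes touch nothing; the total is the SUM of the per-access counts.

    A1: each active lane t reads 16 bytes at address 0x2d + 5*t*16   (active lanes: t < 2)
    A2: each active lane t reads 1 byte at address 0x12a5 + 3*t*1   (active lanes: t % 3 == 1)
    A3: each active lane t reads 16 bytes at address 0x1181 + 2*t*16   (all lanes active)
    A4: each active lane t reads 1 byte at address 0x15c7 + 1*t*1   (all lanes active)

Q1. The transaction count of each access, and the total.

A1: 3 transactions
A2: 1 transaction
A3: 4 transactions
A4: 1 transaction

Answer: 3,1,4,1; total 9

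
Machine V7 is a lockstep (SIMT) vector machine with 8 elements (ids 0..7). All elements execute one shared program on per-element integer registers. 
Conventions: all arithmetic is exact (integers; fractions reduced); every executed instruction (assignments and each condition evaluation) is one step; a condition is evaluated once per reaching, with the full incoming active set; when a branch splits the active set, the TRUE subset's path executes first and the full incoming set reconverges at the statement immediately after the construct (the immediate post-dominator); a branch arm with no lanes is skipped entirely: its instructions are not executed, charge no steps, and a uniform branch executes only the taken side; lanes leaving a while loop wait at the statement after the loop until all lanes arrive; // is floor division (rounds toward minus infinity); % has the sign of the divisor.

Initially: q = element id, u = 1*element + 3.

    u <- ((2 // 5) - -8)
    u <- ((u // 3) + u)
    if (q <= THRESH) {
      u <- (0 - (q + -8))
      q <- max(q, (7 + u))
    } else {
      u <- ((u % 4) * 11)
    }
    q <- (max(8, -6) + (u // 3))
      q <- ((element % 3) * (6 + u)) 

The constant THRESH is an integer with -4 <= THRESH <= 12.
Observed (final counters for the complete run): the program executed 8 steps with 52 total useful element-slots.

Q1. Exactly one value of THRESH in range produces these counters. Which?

Answer: THRESH = 3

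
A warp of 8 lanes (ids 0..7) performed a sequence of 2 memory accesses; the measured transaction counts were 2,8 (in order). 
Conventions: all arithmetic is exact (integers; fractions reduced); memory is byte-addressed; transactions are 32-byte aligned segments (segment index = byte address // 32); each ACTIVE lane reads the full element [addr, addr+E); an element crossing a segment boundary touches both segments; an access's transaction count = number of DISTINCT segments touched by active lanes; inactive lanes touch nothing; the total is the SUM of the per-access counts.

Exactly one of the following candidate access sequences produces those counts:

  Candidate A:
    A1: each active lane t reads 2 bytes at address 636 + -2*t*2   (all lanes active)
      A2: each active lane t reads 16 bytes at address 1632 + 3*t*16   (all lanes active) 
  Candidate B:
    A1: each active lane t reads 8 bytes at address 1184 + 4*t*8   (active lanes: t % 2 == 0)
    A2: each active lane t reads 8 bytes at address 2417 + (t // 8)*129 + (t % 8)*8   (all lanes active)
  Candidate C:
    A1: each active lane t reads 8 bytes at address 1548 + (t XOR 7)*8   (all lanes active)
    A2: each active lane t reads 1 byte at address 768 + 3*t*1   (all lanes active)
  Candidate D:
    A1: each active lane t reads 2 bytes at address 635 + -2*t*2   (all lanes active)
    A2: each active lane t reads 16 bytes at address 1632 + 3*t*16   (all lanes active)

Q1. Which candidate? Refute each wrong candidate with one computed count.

A: A1 gives 1 transaction, not 2
B: A1 gives 4 transactions, not 2
C: A1 gives 3 transactions, not 2
D: all counts match (2,8)

Answer: D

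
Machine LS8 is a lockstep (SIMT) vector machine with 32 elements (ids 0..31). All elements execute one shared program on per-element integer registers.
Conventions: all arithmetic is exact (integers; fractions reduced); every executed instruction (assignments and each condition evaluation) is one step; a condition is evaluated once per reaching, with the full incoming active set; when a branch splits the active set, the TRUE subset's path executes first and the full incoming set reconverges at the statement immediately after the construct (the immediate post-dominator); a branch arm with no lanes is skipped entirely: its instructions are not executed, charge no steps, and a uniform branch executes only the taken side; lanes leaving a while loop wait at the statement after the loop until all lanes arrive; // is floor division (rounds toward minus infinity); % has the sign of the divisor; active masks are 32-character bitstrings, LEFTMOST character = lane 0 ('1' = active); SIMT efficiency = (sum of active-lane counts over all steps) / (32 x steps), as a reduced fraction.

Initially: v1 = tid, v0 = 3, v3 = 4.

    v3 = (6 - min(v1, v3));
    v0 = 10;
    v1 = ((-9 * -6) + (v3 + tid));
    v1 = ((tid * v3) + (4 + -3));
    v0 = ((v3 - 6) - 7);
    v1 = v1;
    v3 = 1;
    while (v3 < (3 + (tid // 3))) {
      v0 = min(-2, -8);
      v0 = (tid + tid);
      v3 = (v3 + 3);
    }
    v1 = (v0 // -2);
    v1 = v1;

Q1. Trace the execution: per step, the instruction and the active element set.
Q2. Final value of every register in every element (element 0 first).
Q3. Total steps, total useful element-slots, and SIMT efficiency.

step 0: v3 <- (6 - min(v1, v3))      11111111111111111111111111111111
step 1: v0 <- 10                     11111111111111111111111111111111
step 2: v1 <- ((-9 * -6) + (v3 + tid)) 11111111111111111111111111111111
step 3: v1 <- ((tid * v3) + (4 + -3)) 11111111111111111111111111111111
step 4: v0 <- ((v3 - 6) - 7)         11111111111111111111111111111111
step 5: v1 <- v1                     11111111111111111111111111111111
step 6: v3 <- 1                      11111111111111111111111111111111
step 7: eval (v3 < (3 + (tid // 3))) 11111111111111111111111111111111
step 8: v0 <- min(-2, -8)            11111111111111111111111111111111
step 9: v0 <- (tid + tid)            11111111111111111111111111111111
step 10: v3 <- (v3 + 3)               11111111111111111111111111111111
step 11: eval (v3 < (3 + (tid // 3))) 11111111111111111111111111111111
step 12: v0 <- min(-2, -8)            00000011111111111111111111111111
step 13: v0 <- (tid + tid)            00000011111111111111111111111111
step 14: v3 <- (v3 + 3)               00000011111111111111111111111111
step 15: eval (v3 < (3 + (tid // 3))) 00000011111111111111111111111111
step 16: v0 <- min(-2, -8)            00000000000000011111111111111111
step 17: v0 <- (tid + tid)            00000000000000011111111111111111
step 18: v3 <- (v3 + 3)               00000000000000011111111111111111
step 19: eval (v3 < (3 + (tid // 3))) 00000000000000011111111111111111
step 20: v0 <- min(-2, -8)            00000000000000000000000011111111
step 21: v0 <- (tid + tid)            00000000000000000000000011111111
step 22: v3 <- (v3 + 3)               00000000000000000000000011111111
step 23: eval (v3 < (3 + (tid // 3))) 00000000000000000000000011111111
step 24: v1 <- (v0 // -2)             11111111111111111111111111111111
step 25: v1 <- v1                     11111111111111111111111111111111

Answer: 26 steps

v1: 0,-1,-2,-3,-4,-5,-6,-7,-8,-9,-10,-11,-12,-13,-14,-15,-16,-17,-18,-19,-20,-21,-22,-23,-24,-25,-26,-27,-28,-29,-30,-31
v0: 0,2,4,6,8,10,12,14,16,18,20,22,24,26,28,30,32,34,36,38,40,42,44,46,48,50,52,54,56,58,60,62
v3: 4,4,4,4,4,4,7,7,7,7,7,7,7,7,7,10,10,10,10,10,10,10,10,10,13,13,13,13,13,13,13,13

steps = 26; useful = 652; efficiency = 652/832 = 163/208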